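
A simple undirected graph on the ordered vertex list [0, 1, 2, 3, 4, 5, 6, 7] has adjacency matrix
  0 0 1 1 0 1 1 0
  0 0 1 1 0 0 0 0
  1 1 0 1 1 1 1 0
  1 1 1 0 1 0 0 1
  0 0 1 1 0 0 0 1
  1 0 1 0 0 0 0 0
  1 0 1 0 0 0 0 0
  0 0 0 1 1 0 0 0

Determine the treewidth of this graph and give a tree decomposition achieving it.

The largest bag has 3 vertices, giving width 2; this decomposition certifies tw(G) ≤ 2. Conversely, {0, 2, 3} is a clique of size 3, and the vertices of any clique must share a bag in every tree decomposition; so some bag has ≥ 3 vertices and tw(G) ≥ 2. Hence tw(G) = 2 exactly.

Treewidth 2.
Bags: B1 = {0, 2, 3}  B2 = {1, 2, 3}  B3 = {0, 2, 6}  B4 = {0, 2, 5}  B5 = {2, 3, 4}  B6 = {3, 4, 7}
Tree: B1–B2, B1–B3, B3–B4, B1–B5, B5–B6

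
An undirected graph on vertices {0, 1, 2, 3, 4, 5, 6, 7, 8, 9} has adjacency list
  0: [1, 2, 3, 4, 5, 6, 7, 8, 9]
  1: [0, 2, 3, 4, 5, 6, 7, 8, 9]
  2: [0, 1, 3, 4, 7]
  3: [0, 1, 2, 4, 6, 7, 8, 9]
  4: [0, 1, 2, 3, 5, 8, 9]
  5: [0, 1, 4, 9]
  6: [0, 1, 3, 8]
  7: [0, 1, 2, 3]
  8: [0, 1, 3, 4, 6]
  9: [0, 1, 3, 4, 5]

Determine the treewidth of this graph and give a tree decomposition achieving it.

Every bag has size at most 5, so the width is 5 − 1 = 4 and tw(G) ≤ 4. Conversely, {0, 1, 3, 4, 8} is a clique of size 5, and the vertices of any clique must share a bag in every tree decomposition; so some bag has ≥ 5 vertices and tw(G) ≥ 4. Hence tw(G) = 4 exactly.

Treewidth 4.
Bags: B1 = {0, 1, 4, 5, 9}  B2 = {0, 1, 3, 4, 9}  B3 = {0, 1, 2, 3, 4}  B4 = {0, 1, 3, 4, 8}  B5 = {0, 1, 3, 6, 8}  B6 = {0, 1, 2, 3, 7}
Tree: B1–B2, B2–B3, B3–B4, B4–B5, B3–B6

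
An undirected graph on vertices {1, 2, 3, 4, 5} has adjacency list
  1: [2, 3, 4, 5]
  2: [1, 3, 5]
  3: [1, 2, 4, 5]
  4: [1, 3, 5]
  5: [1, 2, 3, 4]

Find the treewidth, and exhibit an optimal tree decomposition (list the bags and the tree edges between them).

Treewidth 3.
One such decomposition:
Bags: B1 = {1, 2, 3, 5}  B2 = {1, 3, 4, 5}
Tree: B1–B2

The largest bag has 4 vertices, giving width 3; this decomposition certifies tw(G) ≤ 3. For the lower bound, the 4 vertices {1, 2, 3, 5} are pairwise adjacent, and any tree decomposition puts a clique entirely inside one bag — forcing width ≥ 3. The upper and lower bounds meet at 3, so that is the treewidth.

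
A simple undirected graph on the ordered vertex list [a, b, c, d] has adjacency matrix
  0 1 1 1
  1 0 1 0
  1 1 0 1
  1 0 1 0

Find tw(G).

A width-2 tree decomposition is:
Bags: B1 = {a, b, c}  B2 = {a, c, d}
Tree: B1–B2
The largest bag has 3 vertices, giving width 2; this decomposition certifies tw(G) ≤ 2. For the lower bound, the 3 vertices {a, c, d} are pairwise adjacent, and any tree decomposition puts a clique entirely inside one bag — forcing width ≥ 2. The upper and lower bounds meet at 2, so that is the treewidth.

2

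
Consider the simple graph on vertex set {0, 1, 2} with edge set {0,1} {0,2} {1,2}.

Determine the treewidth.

2

A width-2 tree decomposition is:
Bags: B1 = {0, 1, 2}
Tree: (single bag)
A single bag containing all 3 vertices is trivially a valid decomposition of width 2. On the other hand G contains the 3-clique {0, 1, 2}. A clique must lie in a single bag of any decomposition, so no decomposition can have width below 2. Combining the bounds, tw(G) = 2.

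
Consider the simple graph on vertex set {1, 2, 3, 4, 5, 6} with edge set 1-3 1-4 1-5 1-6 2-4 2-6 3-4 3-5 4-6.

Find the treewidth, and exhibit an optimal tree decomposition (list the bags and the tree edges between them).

Treewidth 2.
One optimal decomposition is:
Bags: B1 = {1, 4, 6}  B2 = {1, 3, 4}  B3 = {2, 4, 6}  B4 = {1, 3, 5}
Tree: B1–B2, B1–B3, B2–B4

Each bag holds 3 vertices, so the decomposition has width 2, which upper-bounds the treewidth. For the lower bound, the 3 vertices {1, 3, 4} are pairwise adjacent, and any tree decomposition puts a clique entirely inside one bag — forcing width ≥ 2. Combining the bounds, tw(G) = 2.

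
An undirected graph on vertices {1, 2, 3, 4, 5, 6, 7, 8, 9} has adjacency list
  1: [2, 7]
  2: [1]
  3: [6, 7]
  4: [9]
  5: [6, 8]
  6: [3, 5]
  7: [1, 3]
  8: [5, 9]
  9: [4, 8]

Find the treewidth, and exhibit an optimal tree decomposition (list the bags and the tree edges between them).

Treewidth 1.
Bags: B1 = {4, 9}  B2 = {8, 9}  B3 = {5, 8}  B4 = {5, 6}  B5 = {3, 6}  B6 = {3, 7}  B7 = {1, 7}  B8 = {1, 2}
Tree: B1–B2, B2–B3, B3–B4, B4–B5, B5–B6, B6–B7, B7–B8

Every bag has size at most 2, so the width is 2 − 1 = 1 and tw(G) ≤ 1. Any graph with an edge has treewidth ≥ 1, and G has the edge 4–9. Therefore the treewidth is 1.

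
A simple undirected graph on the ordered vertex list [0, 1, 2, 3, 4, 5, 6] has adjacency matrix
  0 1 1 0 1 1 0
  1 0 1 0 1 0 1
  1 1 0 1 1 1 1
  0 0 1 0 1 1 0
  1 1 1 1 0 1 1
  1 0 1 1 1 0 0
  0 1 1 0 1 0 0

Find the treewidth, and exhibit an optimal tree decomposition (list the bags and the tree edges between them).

Treewidth 3.
Bags: B1 = {2, 3, 4, 5}  B2 = {0, 2, 4, 5}  B3 = {0, 1, 2, 4}  B4 = {1, 2, 4, 6}
Tree: B1–B2, B2–B3, B3–B4

The largest bag has 4 vertices, giving width 3; this decomposition certifies tw(G) ≤ 3. On the other hand G contains the 4-clique {0, 1, 2, 4}. A clique must lie in a single bag of any decomposition, so no decomposition can have width below 3. Therefore the treewidth is 3.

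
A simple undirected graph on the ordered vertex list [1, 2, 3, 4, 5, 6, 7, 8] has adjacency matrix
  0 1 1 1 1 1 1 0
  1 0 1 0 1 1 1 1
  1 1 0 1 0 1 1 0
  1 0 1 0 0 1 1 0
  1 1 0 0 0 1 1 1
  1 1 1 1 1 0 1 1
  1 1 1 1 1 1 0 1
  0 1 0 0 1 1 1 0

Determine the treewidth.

4

A width-4 tree decomposition is:
Bags: B1 = {1, 2, 5, 6, 7}  B2 = {1, 2, 3, 6, 7}  B3 = {2, 5, 6, 7, 8}  B4 = {1, 3, 4, 6, 7}
Tree: B1–B2, B1–B3, B2–B4
Every bag has size at most 5, so the width is 5 − 1 = 4 and tw(G) ≤ 4. On the other hand G contains the 5-clique {2, 5, 6, 7, 8}. A clique must lie in a single bag of any decomposition, so no decomposition can have width below 4. Combining the bounds, tw(G) = 4.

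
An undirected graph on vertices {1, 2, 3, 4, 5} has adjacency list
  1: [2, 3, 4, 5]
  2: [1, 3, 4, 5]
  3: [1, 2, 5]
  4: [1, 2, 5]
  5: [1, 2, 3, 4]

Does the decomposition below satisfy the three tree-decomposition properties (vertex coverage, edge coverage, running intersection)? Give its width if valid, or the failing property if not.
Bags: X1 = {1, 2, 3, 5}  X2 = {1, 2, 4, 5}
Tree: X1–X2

Every vertex of G appears in some bag (union = {1, 2, 3, 4, 5}); every edge is covered by a bag; and for each vertex v the set of bags containing v is connected in the bag tree. The decomposition is therefore valid. The largest bag has 4 vertices, so the width is 3.

Yes; width 3.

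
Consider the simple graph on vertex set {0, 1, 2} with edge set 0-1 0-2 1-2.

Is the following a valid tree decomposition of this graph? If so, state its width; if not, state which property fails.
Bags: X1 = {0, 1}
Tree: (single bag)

No — vertex 2 appears in no bag.

A tree decomposition must satisfy three properties: every vertex lies in some bag; for every edge, both endpoints lie together in some bag; and for every vertex, the bags containing it form a connected subtree. Here vertex 2 appears in no bag, so the decomposition is invalid.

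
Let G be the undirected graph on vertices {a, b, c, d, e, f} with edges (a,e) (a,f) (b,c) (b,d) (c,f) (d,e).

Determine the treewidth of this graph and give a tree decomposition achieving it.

Treewidth 2.
Bags: B1 = {b, c, d}  B2 = {c, d, e}  B3 = {a, c, e}  B4 = {a, c, f}
Tree: B1–B2, B2–B3, B3–B4

Each bag holds 3 vertices, so the decomposition has width 2, which upper-bounds the treewidth. For the lower bound, G contains the cycle c–b–d–e–a–f–c, so G is not a forest; only forests have treewidth ≤ 1, hence tw(G) ≥ 2. The upper and lower bounds meet at 2, so that is the treewidth.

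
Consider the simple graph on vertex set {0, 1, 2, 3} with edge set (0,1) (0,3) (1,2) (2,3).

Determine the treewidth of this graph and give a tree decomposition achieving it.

Treewidth 2.
One such decomposition:
Bags: B1 = {0, 1, 2}  B2 = {0, 2, 3}
Tree: B1–B2

Every bag has size at most 3, so the width is 3 − 1 = 2 and tw(G) ≤ 2. For the lower bound, G contains the cycle 2–1–0–3–2, so G is not a forest; only forests have treewidth ≤ 1, hence tw(G) ≥ 2. Combining the bounds, tw(G) = 2.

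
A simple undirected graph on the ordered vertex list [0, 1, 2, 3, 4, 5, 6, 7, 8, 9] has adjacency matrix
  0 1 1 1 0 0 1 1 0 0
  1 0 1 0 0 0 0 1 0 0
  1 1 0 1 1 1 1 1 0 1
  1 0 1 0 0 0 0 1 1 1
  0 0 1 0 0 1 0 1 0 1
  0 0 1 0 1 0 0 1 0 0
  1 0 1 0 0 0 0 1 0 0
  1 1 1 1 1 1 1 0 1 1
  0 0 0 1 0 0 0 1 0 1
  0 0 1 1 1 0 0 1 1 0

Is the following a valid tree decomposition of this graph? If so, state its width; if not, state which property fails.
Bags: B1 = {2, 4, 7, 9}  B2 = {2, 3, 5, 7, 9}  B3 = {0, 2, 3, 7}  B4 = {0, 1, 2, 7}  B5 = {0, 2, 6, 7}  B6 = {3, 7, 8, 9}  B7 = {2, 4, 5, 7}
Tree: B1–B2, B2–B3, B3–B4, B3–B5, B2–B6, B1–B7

No — bags containing vertex 5 are not connected in the tree.

A tree decomposition must satisfy three properties: every vertex lies in some bag; for every edge, both endpoints lie together in some bag; and for every vertex, the bags containing it form a connected subtree. Here bags containing vertex 5 are not connected in the tree, so the decomposition is invalid.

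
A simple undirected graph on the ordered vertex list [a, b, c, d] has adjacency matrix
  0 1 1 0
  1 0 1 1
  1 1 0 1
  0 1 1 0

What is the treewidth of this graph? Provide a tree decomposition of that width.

The largest bag has 3 vertices, giving width 2; this decomposition certifies tw(G) ≤ 2. On the other hand G contains the 3-clique {b, c, d}. A clique must lie in a single bag of any decomposition, so no decomposition can have width below 2. Combining the bounds, tw(G) = 2.

Treewidth 2.
Bags: B1 = {a, b, c}  B2 = {b, c, d}
Tree: B1–B2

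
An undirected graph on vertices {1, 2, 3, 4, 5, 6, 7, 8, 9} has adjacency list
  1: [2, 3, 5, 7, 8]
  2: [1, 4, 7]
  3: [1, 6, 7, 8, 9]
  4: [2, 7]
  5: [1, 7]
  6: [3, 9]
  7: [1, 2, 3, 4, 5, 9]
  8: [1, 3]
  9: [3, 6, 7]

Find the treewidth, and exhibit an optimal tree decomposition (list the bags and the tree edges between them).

Treewidth 2.
One such decomposition:
Bags: B1 = {1, 3, 7}  B2 = {1, 5, 7}  B3 = {3, 7, 9}  B4 = {3, 6, 9}  B5 = {1, 3, 8}  B6 = {1, 2, 7}  B7 = {2, 4, 7}
Tree: B1–B2, B1–B3, B3–B4, B1–B5, B2–B6, B6–B7

Every bag has size at most 3, so the width is 3 − 1 = 2 and tw(G) ≤ 2. For the lower bound, the 3 vertices {1, 3, 8} are pairwise adjacent, and any tree decomposition puts a clique entirely inside one bag — forcing width ≥ 2. Therefore the treewidth is 2.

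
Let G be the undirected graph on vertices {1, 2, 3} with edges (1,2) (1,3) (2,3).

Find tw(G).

A width-2 tree decomposition is:
Bags: B1 = {1, 2, 3}
Tree: (single bag)
A single bag containing all 3 vertices is trivially a valid decomposition of width 2. On the other hand G contains the 3-clique {1, 2, 3}. A clique must lie in a single bag of any decomposition, so no decomposition can have width below 2. Hence tw(G) = 2 exactly.

2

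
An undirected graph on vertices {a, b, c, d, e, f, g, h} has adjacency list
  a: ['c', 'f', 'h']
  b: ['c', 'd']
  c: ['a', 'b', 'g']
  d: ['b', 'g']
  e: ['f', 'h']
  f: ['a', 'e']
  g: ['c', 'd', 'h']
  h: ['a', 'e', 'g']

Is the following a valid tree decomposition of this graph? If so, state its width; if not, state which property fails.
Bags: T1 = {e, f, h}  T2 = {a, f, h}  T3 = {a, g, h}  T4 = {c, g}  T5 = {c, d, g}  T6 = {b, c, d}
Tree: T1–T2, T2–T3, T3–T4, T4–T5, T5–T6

A tree decomposition must satisfy three properties: every vertex lies in some bag; for every edge, both endpoints lie together in some bag; and for every vertex, the bags containing it form a connected subtree. Here edge (a,c) lies in no bag, so the decomposition is invalid.

No — edge (a,c) lies in no bag.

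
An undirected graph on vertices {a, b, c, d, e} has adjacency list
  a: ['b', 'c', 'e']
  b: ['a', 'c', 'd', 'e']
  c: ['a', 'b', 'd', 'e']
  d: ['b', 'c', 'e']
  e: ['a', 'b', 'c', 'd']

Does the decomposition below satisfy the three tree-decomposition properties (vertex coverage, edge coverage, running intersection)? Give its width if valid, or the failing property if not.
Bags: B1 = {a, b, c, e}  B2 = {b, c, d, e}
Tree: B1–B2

Vertex coverage: the bags together contain {a, b, c, d, e}, the full vertex set. Edge coverage: each edge of G has both endpoints in at least one bag. Running intersection: for every vertex, the bags containing it form a connected subtree. All three properties hold, so this is a valid tree decomposition of width max|bag| − 1 = 3, and hence tw(G) ≤ 3.

Yes; width 3.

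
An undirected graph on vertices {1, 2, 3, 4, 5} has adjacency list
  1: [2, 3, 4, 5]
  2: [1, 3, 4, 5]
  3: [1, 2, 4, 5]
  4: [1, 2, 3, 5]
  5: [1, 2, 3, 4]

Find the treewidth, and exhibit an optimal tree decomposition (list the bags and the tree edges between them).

Treewidth 4.
One such decomposition:
Bags: B1 = {1, 2, 3, 4, 5}
Tree: (single bag)

A single bag containing all 5 vertices is trivially a valid decomposition of width 4. Conversely, {1, 2, 3, 4, 5} is a clique of size 5, and the vertices of any clique must share a bag in every tree decomposition; so some bag has ≥ 5 vertices and tw(G) ≥ 4. Combining the bounds, tw(G) = 4.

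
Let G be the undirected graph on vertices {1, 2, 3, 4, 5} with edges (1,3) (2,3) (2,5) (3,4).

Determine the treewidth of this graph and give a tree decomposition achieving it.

Each bag holds 2 vertices, so the decomposition has width 1, which upper-bounds the treewidth. G has an edge, so its treewidth is at least 1. Therefore the treewidth is 1.

Treewidth 1.
One such decomposition:
Bags: B1 = {2, 5}  B2 = {2, 3}  B3 = {3, 4}  B4 = {1, 3}
Tree: B1–B2, B2–B3, B2–B4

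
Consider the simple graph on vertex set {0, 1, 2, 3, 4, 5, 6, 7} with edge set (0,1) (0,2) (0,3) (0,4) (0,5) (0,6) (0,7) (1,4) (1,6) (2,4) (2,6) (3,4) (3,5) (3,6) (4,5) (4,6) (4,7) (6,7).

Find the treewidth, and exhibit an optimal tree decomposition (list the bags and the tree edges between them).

The largest bag has 4 vertices, giving width 3; this decomposition certifies tw(G) ≤ 3. On the other hand G contains the 4-clique {0, 3, 4, 5}. A clique must lie in a single bag of any decomposition, so no decomposition can have width below 3. Therefore the treewidth is 3.

Treewidth 3.
One optimal decomposition is:
Bags: B1 = {0, 3, 4, 6}  B2 = {0, 4, 6, 7}  B3 = {0, 2, 4, 6}  B4 = {0, 3, 4, 5}  B5 = {0, 1, 4, 6}
Tree: B1–B2, B2–B3, B1–B4, B2–B5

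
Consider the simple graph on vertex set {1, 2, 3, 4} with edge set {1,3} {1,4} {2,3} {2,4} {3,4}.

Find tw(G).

A width-2 tree decomposition is:
Bags: B1 = {2, 3, 4}  B2 = {1, 3, 4}
Tree: B1–B2
Every bag has size at most 3, so the width is 3 − 1 = 2 and tw(G) ≤ 2. For the lower bound, the 3 vertices {1, 3, 4} are pairwise adjacent, and any tree decomposition puts a clique entirely inside one bag — forcing width ≥ 2. Therefore the treewidth is 2.

2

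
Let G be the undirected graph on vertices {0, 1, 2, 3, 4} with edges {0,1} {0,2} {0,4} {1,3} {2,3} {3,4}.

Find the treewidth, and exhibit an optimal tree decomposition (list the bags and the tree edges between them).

Treewidth 2.
One optimal decomposition is:
Bags: B1 = {0, 1, 3}  B2 = {0, 3, 4}  B3 = {0, 2, 3}
Tree: B1–B2, B2–B3

The largest bag has 3 vertices, giving width 2; this decomposition certifies tw(G) ≤ 2. For the lower bound, G contains the cycle 0–1–3–4–0, so G is not a forest; only forests have treewidth ≤ 1, hence tw(G) ≥ 2. Therefore the treewidth is 2.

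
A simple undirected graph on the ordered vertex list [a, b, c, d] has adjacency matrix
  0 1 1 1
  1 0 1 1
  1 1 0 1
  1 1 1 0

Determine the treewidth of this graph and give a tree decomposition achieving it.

With just one bag of size 4, the width is 4 − 1 = 3, so tw(G) ≤ 3. Conversely, {a, b, c, d} is a clique of size 4, and the vertices of any clique must share a bag in every tree decomposition; so some bag has ≥ 4 vertices and tw(G) ≥ 3. Combining the bounds, tw(G) = 3.

Treewidth 3.
One such decomposition:
Bags: B1 = {a, b, c, d}
Tree: (single bag)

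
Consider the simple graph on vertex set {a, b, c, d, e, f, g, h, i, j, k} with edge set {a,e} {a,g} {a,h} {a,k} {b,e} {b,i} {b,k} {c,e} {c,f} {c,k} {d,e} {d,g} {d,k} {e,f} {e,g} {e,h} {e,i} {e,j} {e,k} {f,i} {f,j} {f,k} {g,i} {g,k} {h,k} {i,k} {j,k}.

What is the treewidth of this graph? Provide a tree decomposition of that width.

Treewidth 3.
One such decomposition:
Bags: B1 = {e, g, i, k}  B2 = {a, e, g, k}  B3 = {a, e, h, k}  B4 = {b, e, i, k}  B5 = {d, e, g, k}  B6 = {e, f, i, k}  B7 = {e, f, j, k}  B8 = {c, e, f, k}
Tree: B1–B2, B2–B3, B1–B4, B2–B5, B1–B6, B6–B7, B6–B8

Each bag holds 4 vertices, so the decomposition has width 3, which upper-bounds the treewidth. Conversely, {d, e, g, k} is a clique of size 4, and the vertices of any clique must share a bag in every tree decomposition; so some bag has ≥ 4 vertices and tw(G) ≥ 3. Therefore the treewidth is 3.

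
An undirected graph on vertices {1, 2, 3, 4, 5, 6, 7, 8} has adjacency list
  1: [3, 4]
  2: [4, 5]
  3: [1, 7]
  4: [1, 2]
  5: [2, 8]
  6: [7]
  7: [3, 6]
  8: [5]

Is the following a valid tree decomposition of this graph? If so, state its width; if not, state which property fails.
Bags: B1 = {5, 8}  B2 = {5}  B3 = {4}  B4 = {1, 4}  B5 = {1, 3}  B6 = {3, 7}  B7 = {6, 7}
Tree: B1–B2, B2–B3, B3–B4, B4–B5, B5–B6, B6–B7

A tree decomposition must satisfy three properties: every vertex lies in some bag; for every edge, both endpoints lie together in some bag; and for every vertex, the bags containing it form a connected subtree. Here vertex 2 appears in no bag, so the decomposition is invalid.

No — vertex 2 appears in no bag.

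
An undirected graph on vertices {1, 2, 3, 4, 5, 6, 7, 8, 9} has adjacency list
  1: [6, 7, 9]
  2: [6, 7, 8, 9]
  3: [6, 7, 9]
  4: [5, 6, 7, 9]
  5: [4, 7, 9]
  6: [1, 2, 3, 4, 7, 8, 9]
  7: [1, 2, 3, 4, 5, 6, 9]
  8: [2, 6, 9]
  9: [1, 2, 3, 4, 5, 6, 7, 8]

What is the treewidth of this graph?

A width-3 tree decomposition is:
Bags: B1 = {4, 6, 7, 9}  B2 = {2, 6, 7, 9}  B3 = {3, 6, 7, 9}  B4 = {2, 6, 8, 9}  B5 = {1, 6, 7, 9}  B6 = {4, 5, 7, 9}
Tree: B1–B2, B2–B3, B2–B4, B3–B5, B1–B6
The largest bag has 4 vertices, giving width 3; this decomposition certifies tw(G) ≤ 3. For the lower bound, the 4 vertices {4, 5, 7, 9} are pairwise adjacent, and any tree decomposition puts a clique entirely inside one bag — forcing width ≥ 3. Combining the bounds, tw(G) = 3.

3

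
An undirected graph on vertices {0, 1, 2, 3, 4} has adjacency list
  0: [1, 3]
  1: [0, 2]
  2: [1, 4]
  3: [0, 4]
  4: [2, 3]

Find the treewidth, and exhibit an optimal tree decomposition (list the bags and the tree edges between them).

Each bag holds 3 vertices, so the decomposition has width 2, which upper-bounds the treewidth. The edges 3–4–2–1–0–3 form a cycle, so G is not a tree and its treewidth is at least 2. Therefore the treewidth is 2.

Treewidth 2.
One such decomposition:
Bags: B1 = {2, 3, 4}  B2 = {1, 2, 3}  B3 = {0, 1, 3}
Tree: B1–B2, B2–B3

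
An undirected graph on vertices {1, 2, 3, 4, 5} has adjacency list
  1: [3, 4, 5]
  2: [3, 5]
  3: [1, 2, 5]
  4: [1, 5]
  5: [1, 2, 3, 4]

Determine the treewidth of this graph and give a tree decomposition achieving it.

Treewidth 2.
Bags: B1 = {1, 3, 5}  B2 = {1, 4, 5}  B3 = {2, 3, 5}
Tree: B1–B2, B1–B3

Each bag holds 3 vertices, so the decomposition has width 2, which upper-bounds the treewidth. Conversely, {1, 3, 5} is a clique of size 3, and the vertices of any clique must share a bag in every tree decomposition; so some bag has ≥ 3 vertices and tw(G) ≥ 2. Therefore the treewidth is 2.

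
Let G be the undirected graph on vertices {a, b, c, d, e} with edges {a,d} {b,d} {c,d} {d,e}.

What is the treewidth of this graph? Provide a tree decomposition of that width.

Treewidth 1.
Bags: B1 = {a, d}  B2 = {d, e}  B3 = {b, d}  B4 = {c, d}
Tree: B1–B2, B1–B3, B2–B4

Every bag has size at most 2, so the width is 2 − 1 = 1 and tw(G) ≤ 1. Since G has at least one edge (e.g. d–a), it is not an edgeless graph, so tw(G) ≥ 1. Therefore the treewidth is 1.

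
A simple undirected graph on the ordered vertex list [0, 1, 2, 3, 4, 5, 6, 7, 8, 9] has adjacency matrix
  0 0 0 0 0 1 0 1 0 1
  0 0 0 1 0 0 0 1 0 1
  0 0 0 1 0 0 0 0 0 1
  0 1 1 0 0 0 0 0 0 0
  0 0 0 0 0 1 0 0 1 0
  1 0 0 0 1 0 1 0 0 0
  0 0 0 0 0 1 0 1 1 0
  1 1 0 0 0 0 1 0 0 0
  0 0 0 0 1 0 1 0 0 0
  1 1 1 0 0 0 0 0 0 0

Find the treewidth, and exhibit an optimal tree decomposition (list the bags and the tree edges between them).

The largest bag has 3 vertices, giving width 2; this decomposition certifies tw(G) ≤ 2. The edges 8–4–5–6–8 form a cycle, so G is not a tree and its treewidth is at least 2. Therefore the treewidth is 2.

Treewidth 2.
Bags: B1 = {4, 6, 8}  B2 = {4, 5, 6}  B3 = {5, 6, 7}  B4 = {0, 5, 7}  B5 = {0, 1, 7}  B6 = {0, 1, 9}  B7 = {1, 3, 9}  B8 = {2, 3, 9}
Tree: B1–B2, B2–B3, B3–B4, B4–B5, B5–B6, B6–B7, B7–B8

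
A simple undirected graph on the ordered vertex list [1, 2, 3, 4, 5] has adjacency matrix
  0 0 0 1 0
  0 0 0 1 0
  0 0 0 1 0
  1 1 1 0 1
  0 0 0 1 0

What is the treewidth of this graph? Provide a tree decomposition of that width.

Treewidth 1.
One optimal decomposition is:
Bags: B1 = {4, 5}  B2 = {3, 4}  B3 = {1, 4}  B4 = {2, 4}
Tree: B1–B2, B1–B3, B1–B4

Each bag holds 2 vertices, so the decomposition has width 1, which upper-bounds the treewidth. Since G has at least one edge (e.g. 4–5), it is not an edgeless graph, so tw(G) ≥ 1. Hence tw(G) = 1 exactly.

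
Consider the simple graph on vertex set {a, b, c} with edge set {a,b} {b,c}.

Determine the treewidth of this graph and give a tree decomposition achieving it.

Treewidth 1.
One such decomposition:
Bags: B1 = {a, b}  B2 = {b, c}
Tree: B1–B2

The largest bag has 2 vertices, giving width 1; this decomposition certifies tw(G) ≤ 1. Any graph with an edge has treewidth ≥ 1, and G has the edge a–b. Hence tw(G) = 1 exactly.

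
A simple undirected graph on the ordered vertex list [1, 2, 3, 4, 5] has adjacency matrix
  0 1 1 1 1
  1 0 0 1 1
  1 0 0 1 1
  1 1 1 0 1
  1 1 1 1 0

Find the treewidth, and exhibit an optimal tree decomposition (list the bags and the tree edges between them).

Treewidth 3.
One such decomposition:
Bags: B1 = {1, 2, 4, 5}  B2 = {1, 3, 4, 5}
Tree: B1–B2

Every bag has size at most 4, so the width is 4 − 1 = 3 and tw(G) ≤ 3. Conversely, {1, 2, 4, 5} is a clique of size 4, and the vertices of any clique must share a bag in every tree decomposition; so some bag has ≥ 4 vertices and tw(G) ≥ 3. Therefore the treewidth is 3.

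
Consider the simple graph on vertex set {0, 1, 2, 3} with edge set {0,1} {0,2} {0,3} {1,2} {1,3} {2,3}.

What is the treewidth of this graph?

3

A width-3 tree decomposition is:
Bags: B1 = {0, 1, 2, 3}
Tree: (single bag)
With just one bag of size 4, the width is 4 − 1 = 3, so tw(G) ≤ 3. On the other hand G contains the 4-clique {0, 1, 2, 3}. A clique must lie in a single bag of any decomposition, so no decomposition can have width below 3. Therefore the treewidth is 3.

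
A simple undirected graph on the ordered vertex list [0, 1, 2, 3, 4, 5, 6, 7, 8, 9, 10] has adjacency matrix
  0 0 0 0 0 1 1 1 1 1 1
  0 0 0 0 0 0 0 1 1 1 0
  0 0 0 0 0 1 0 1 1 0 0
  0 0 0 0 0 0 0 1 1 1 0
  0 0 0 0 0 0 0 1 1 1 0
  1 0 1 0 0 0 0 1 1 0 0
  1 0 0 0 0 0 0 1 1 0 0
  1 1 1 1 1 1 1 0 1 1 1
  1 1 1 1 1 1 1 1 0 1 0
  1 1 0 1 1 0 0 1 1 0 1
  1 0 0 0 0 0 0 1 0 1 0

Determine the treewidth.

A width-3 tree decomposition is:
Bags: B1 = {0, 5, 7, 8}  B2 = {0, 7, 8, 9}  B3 = {0, 7, 9, 10}  B4 = {4, 7, 8, 9}  B5 = {1, 7, 8, 9}  B6 = {0, 6, 7, 8}  B7 = {2, 5, 7, 8}  B8 = {3, 7, 8, 9}
Tree: B1–B2, B2–B3, B2–B4, B2–B5, B2–B6, B1–B7, B2–B8
Each bag holds 4 vertices, so the decomposition has width 3, which upper-bounds the treewidth. On the other hand G contains the 4-clique {0, 7, 8, 9}. A clique must lie in a single bag of any decomposition, so no decomposition can have width below 3. Hence tw(G) = 3 exactly.

3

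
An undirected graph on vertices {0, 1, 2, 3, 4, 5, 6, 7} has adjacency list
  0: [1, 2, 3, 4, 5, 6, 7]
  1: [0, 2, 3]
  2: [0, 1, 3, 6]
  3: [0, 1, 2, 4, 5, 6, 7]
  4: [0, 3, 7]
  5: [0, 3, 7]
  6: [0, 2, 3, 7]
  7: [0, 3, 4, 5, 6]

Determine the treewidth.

3

A width-3 tree decomposition is:
Bags: B1 = {0, 3, 5, 7}  B2 = {0, 3, 4, 7}  B3 = {0, 3, 6, 7}  B4 = {0, 2, 3, 6}  B5 = {0, 1, 2, 3}
Tree: B1–B2, B1–B3, B3–B4, B4–B5
Each bag holds 4 vertices, so the decomposition has width 3, which upper-bounds the treewidth. On the other hand G contains the 4-clique {0, 1, 2, 3}. A clique must lie in a single bag of any decomposition, so no decomposition can have width below 3. Hence tw(G) = 3 exactly.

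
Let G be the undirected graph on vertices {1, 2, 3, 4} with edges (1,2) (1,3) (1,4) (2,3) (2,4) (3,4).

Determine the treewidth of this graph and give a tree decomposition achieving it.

With just one bag of size 4, the width is 4 − 1 = 3, so tw(G) ≤ 3. On the other hand G contains the 4-clique {1, 2, 3, 4}. A clique must lie in a single bag of any decomposition, so no decomposition can have width below 3. Therefore the treewidth is 3.

Treewidth 3.
Bags: B1 = {1, 2, 3, 4}
Tree: (single bag)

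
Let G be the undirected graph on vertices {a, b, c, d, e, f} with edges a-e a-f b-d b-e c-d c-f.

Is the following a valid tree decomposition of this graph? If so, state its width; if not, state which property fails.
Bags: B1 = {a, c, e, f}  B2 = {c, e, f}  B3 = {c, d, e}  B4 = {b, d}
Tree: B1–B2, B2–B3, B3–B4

A tree decomposition must satisfy three properties: every vertex lies in some bag; for every edge, both endpoints lie together in some bag; and for every vertex, the bags containing it form a connected subtree. Here edge (e,b) lies in no bag, so the decomposition is invalid.

No — edge (e,b) lies in no bag.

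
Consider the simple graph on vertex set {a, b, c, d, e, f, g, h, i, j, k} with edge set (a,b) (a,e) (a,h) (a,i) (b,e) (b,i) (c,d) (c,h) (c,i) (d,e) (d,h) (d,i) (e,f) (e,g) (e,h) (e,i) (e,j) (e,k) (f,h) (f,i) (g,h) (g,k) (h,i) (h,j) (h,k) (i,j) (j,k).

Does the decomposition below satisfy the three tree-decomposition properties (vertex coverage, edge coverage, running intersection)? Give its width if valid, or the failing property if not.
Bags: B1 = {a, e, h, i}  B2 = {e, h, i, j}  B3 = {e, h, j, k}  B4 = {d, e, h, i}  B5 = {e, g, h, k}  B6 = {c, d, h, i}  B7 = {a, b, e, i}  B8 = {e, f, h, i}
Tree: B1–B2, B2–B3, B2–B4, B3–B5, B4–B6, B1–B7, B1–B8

Vertex coverage: the bags together contain {a, b, c, d, e, f, g, h, i, j, k}, the full vertex set. Edge coverage: each edge of G has both endpoints in at least one bag. Running intersection: for every vertex, the bags containing it form a connected subtree. All three properties hold, so this is a valid tree decomposition of width max|bag| − 1 = 3, and hence tw(G) ≤ 3.

Yes; width 3.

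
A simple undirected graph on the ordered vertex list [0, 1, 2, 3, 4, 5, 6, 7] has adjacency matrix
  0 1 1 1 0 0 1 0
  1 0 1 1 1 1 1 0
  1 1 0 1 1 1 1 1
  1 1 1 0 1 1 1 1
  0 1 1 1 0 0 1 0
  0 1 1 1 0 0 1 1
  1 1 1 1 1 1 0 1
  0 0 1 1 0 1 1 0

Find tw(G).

4

A width-4 tree decomposition is:
Bags: B1 = {1, 2, 3, 4, 6}  B2 = {1, 2, 3, 5, 6}  B3 = {2, 3, 5, 6, 7}  B4 = {0, 1, 2, 3, 6}
Tree: B1–B2, B2–B3, B2–B4
Every bag has size at most 5, so the width is 5 − 1 = 4 and tw(G) ≤ 4. Conversely, {0, 1, 2, 3, 6} is a clique of size 5, and the vertices of any clique must share a bag in every tree decomposition; so some bag has ≥ 5 vertices and tw(G) ≥ 4. Hence tw(G) = 4 exactly.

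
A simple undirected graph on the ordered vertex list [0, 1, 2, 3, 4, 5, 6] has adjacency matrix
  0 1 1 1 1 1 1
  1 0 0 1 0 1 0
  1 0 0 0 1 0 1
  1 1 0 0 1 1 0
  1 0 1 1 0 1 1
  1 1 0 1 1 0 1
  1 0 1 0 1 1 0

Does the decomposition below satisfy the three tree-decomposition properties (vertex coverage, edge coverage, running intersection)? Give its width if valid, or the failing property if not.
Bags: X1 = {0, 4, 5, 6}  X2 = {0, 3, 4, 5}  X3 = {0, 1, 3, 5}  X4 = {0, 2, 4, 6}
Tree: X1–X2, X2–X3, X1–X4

Checking the three conditions: (i) the bags cover all of {0, 1, 2, 3, 4, 5, 6}; (ii) for each edge, some bag contains both endpoints; (iii) the bags containing any fixed vertex form a subtree. All hold, so the decomposition is valid with width 4 − 1 = 3.

Yes; width 3.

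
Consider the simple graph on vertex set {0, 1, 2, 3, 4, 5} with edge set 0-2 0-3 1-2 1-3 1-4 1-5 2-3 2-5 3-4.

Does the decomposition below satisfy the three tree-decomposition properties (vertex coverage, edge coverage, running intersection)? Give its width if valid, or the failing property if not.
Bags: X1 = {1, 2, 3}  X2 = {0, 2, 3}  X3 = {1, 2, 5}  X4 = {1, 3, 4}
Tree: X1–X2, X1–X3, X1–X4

Every vertex of G appears in some bag (union = {0, 1, 2, 3, 4, 5}); every edge is covered by a bag; and for each vertex v the set of bags containing v is connected in the bag tree. The decomposition is therefore valid. The largest bag has 3 vertices, so the width is 2.

Yes; width 2.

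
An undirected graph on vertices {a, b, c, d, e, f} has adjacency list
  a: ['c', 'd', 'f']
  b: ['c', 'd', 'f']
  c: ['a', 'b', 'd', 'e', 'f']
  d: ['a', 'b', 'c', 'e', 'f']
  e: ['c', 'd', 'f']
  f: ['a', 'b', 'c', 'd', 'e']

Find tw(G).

3

A width-3 tree decomposition is:
Bags: B1 = {b, c, d, f}  B2 = {a, c, d, f}  B3 = {c, d, e, f}
Tree: B1–B2, B1–B3
Each bag holds 4 vertices, so the decomposition has width 3, which upper-bounds the treewidth. Conversely, {c, d, e, f} is a clique of size 4, and the vertices of any clique must share a bag in every tree decomposition; so some bag has ≥ 4 vertices and tw(G) ≥ 3. Combining the bounds, tw(G) = 3.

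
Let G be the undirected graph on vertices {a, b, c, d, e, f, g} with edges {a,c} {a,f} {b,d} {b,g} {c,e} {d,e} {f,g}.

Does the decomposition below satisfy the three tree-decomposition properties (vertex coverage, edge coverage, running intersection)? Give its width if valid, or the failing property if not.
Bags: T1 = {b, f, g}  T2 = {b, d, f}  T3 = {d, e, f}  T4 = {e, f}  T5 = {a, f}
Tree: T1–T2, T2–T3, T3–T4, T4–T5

A tree decomposition must satisfy three properties: every vertex lies in some bag; for every edge, both endpoints lie together in some bag; and for every vertex, the bags containing it form a connected subtree. Here vertex c appears in no bag, so the decomposition is invalid.

No — vertex c appears in no bag.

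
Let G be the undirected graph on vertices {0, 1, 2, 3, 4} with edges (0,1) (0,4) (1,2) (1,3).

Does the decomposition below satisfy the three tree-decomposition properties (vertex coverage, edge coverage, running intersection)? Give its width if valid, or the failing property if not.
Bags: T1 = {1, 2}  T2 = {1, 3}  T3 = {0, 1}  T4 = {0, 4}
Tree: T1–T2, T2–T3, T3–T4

Every vertex of G appears in some bag (union = {0, 1, 2, 3, 4}); every edge is covered by a bag; and for each vertex v the set of bags containing v is connected in the bag tree. The decomposition is therefore valid. The largest bag has 2 vertices, so the width is 1.

Yes; width 1.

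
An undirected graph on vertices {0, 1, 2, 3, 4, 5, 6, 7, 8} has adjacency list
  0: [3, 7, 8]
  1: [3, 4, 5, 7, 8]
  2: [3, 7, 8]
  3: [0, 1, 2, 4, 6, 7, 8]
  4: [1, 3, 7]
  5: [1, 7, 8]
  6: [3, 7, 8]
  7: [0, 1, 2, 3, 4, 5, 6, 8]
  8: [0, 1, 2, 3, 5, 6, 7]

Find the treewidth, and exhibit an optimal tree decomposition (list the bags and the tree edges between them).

Each bag holds 4 vertices, so the decomposition has width 3, which upper-bounds the treewidth. Conversely, {0, 3, 7, 8} is a clique of size 4, and the vertices of any clique must share a bag in every tree decomposition; so some bag has ≥ 4 vertices and tw(G) ≥ 3. The upper and lower bounds meet at 3, so that is the treewidth.

Treewidth 3.
One such decomposition:
Bags: B1 = {0, 3, 7, 8}  B2 = {1, 3, 7, 8}  B3 = {2, 3, 7, 8}  B4 = {1, 3, 4, 7}  B5 = {3, 6, 7, 8}  B6 = {1, 5, 7, 8}
Tree: B1–B2, B1–B3, B2–B4, B1–B5, B2–B6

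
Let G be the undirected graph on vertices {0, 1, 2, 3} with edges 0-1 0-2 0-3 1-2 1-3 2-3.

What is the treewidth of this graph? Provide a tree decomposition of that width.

With just one bag of size 4, the width is 4 − 1 = 3, so tw(G) ≤ 3. On the other hand G contains the 4-clique {0, 1, 2, 3}. A clique must lie in a single bag of any decomposition, so no decomposition can have width below 3. Combining the bounds, tw(G) = 3.

Treewidth 3.
Bags: B1 = {0, 1, 2, 3}
Tree: (single bag)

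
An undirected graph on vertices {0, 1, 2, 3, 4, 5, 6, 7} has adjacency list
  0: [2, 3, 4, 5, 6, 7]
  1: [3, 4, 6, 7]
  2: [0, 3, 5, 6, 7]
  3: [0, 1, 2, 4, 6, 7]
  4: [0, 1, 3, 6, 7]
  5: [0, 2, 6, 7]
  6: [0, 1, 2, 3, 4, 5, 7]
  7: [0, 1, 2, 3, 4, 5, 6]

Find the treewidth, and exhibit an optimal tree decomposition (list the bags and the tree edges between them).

Treewidth 4.
One such decomposition:
Bags: B1 = {0, 3, 4, 6, 7}  B2 = {0, 2, 3, 6, 7}  B3 = {1, 3, 4, 6, 7}  B4 = {0, 2, 5, 6, 7}
Tree: B1–B2, B1–B3, B2–B4

Each bag holds 5 vertices, so the decomposition has width 4, which upper-bounds the treewidth. Conversely, {0, 2, 3, 6, 7} is a clique of size 5, and the vertices of any clique must share a bag in every tree decomposition; so some bag has ≥ 5 vertices and tw(G) ≥ 4. Combining the bounds, tw(G) = 4.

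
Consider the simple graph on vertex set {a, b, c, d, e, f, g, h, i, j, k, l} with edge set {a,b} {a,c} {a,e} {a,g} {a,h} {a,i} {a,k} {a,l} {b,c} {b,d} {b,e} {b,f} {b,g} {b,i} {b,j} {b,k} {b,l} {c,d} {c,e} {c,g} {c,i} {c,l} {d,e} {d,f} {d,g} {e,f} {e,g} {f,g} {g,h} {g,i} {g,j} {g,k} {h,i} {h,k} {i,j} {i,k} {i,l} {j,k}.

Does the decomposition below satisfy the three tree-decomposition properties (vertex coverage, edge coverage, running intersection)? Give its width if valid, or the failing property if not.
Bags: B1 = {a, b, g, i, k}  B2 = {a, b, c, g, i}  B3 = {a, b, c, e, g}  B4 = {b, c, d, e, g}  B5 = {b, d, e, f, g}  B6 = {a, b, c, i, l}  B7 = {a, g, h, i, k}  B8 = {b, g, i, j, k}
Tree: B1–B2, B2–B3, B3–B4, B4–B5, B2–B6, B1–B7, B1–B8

Yes; width 4.

Every vertex of G appears in some bag (union = {a, b, c, d, e, f, g, h, i, j, k, l}); every edge is covered by a bag; and for each vertex v the set of bags containing v is connected in the bag tree. The decomposition is therefore valid. The largest bag has 5 vertices, so the width is 4.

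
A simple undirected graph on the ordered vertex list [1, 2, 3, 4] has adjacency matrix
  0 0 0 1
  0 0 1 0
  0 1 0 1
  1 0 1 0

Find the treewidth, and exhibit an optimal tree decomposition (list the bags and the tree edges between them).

The largest bag has 2 vertices, giving width 1; this decomposition certifies tw(G) ≤ 1. G has an edge, so its treewidth is at least 1. Therefore the treewidth is 1.

Treewidth 1.
One optimal decomposition is:
Bags: B1 = {2, 3}  B2 = {3, 4}  B3 = {1, 4}
Tree: B1–B2, B2–B3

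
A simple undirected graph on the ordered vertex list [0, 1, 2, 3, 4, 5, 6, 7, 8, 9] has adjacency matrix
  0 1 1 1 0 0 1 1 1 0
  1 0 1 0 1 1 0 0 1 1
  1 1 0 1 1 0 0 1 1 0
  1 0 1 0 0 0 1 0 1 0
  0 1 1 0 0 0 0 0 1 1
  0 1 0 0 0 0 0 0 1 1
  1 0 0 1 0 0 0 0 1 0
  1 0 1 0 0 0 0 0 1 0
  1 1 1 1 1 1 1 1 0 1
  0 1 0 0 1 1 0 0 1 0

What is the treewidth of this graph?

3

A width-3 tree decomposition is:
Bags: B1 = {1, 4, 8, 9}  B2 = {1, 2, 4, 8}  B3 = {0, 1, 2, 8}  B4 = {1, 5, 8, 9}  B5 = {0, 2, 3, 8}  B6 = {0, 3, 6, 8}  B7 = {0, 2, 7, 8}
Tree: B1–B2, B2–B3, B1–B4, B3–B5, B5–B6, B5–B7
Every bag has size at most 4, so the width is 4 − 1 = 3 and tw(G) ≤ 3. For the lower bound, the 4 vertices {0, 1, 2, 8} are pairwise adjacent, and any tree decomposition puts a clique entirely inside one bag — forcing width ≥ 3. Hence tw(G) = 3 exactly.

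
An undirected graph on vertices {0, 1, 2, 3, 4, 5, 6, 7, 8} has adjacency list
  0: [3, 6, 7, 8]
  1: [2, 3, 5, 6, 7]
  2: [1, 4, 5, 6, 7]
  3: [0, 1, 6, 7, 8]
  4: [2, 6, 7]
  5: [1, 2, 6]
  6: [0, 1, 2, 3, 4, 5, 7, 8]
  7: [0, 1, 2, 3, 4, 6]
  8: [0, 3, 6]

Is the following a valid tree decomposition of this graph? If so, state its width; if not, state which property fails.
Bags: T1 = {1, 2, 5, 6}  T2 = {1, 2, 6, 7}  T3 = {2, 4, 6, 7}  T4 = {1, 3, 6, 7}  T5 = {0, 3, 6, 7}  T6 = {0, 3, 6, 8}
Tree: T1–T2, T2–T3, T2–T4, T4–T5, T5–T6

Yes; width 3.

Checking the three conditions: (i) the bags cover all of {0, 1, 2, 3, 4, 5, 6, 7, 8}; (ii) for each edge, some bag contains both endpoints; (iii) the bags containing any fixed vertex form a subtree. All hold, so the decomposition is valid with width 4 − 1 = 3.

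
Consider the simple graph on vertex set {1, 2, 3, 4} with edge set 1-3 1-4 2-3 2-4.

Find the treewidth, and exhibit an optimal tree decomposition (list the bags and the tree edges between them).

Treewidth 2.
One such decomposition:
Bags: B1 = {2, 3, 4}  B2 = {1, 3, 4}
Tree: B1–B2

Every bag has size at most 3, so the width is 3 − 1 = 2 and tw(G) ≤ 2. Since 3–2–4–1–3 is a cycle in G, G is not acyclic. Forests are exactly the graphs of treewidth ≤ 1, so tw(G) ≥ 2. Combining the bounds, tw(G) = 2.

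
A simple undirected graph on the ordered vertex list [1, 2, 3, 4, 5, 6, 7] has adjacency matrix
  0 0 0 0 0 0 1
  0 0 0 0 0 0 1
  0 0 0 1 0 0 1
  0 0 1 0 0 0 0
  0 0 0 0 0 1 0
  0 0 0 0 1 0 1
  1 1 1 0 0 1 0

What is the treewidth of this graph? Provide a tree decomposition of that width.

Every bag has size at most 2, so the width is 2 − 1 = 1 and tw(G) ≤ 1. Since G has at least one edge (e.g. 3–7), it is not an edgeless graph, so tw(G) ≥ 1. Combining the bounds, tw(G) = 1.

Treewidth 1.
One optimal decomposition is:
Bags: B1 = {3, 7}  B2 = {6, 7}  B3 = {1, 7}  B4 = {3, 4}  B5 = {2, 7}  B6 = {5, 6}
Tree: B1–B2, B1–B3, B1–B4, B1–B5, B2–B6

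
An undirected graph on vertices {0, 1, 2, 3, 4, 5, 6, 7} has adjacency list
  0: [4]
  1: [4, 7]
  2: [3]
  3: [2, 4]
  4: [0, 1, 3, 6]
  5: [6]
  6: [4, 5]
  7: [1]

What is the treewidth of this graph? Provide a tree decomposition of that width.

The largest bag has 2 vertices, giving width 1; this decomposition certifies tw(G) ≤ 1. Since G has at least one edge (e.g. 0–4), it is not an edgeless graph, so tw(G) ≥ 1. The upper and lower bounds meet at 1, so that is the treewidth.

Treewidth 1.
One optimal decomposition is:
Bags: B1 = {0, 4}  B2 = {4, 6}  B3 = {3, 4}  B4 = {5, 6}  B5 = {2, 3}  B6 = {1, 4}  B7 = {1, 7}
Tree: B1–B2, B1–B3, B2–B4, B3–B5, B2–B6, B6–B7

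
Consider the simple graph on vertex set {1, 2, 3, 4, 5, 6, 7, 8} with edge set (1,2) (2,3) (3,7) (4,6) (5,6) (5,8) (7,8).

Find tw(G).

A width-1 tree decomposition is:
Bags: B1 = {1, 2}  B2 = {2, 3}  B3 = {3, 7}  B4 = {7, 8}  B5 = {5, 8}  B6 = {5, 6}  B7 = {4, 6}
Tree: B1–B2, B2–B3, B3–B4, B4–B5, B5–B6, B6–B7
Each bag holds 2 vertices, so the decomposition has width 1, which upper-bounds the treewidth. Any graph with an edge has treewidth ≥ 1, and G has the edge 1–2. Therefore the treewidth is 1.

1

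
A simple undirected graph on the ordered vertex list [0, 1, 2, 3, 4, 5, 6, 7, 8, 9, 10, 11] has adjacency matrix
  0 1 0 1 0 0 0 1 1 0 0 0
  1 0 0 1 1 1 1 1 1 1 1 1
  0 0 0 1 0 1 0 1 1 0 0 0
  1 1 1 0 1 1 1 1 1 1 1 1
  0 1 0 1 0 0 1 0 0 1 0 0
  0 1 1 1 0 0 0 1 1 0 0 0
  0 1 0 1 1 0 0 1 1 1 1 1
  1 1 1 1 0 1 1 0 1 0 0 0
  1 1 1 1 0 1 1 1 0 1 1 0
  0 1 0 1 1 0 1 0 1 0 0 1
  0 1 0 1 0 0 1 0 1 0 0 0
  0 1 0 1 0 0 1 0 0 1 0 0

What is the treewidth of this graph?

A width-4 tree decomposition is:
Bags: B1 = {0, 1, 3, 7, 8}  B2 = {1, 3, 5, 7, 8}  B3 = {1, 3, 6, 7, 8}  B4 = {1, 3, 6, 8, 9}  B5 = {1, 3, 4, 6, 9}  B6 = {1, 3, 6, 9, 11}  B7 = {1, 3, 6, 8, 10}  B8 = {2, 3, 5, 7, 8}
Tree: B1–B2, B2–B3, B3–B4, B4–B5, B4–B6, B3–B7, B2–B8
The largest bag has 5 vertices, giving width 4; this decomposition certifies tw(G) ≤ 4. On the other hand G contains the 5-clique {0, 1, 3, 7, 8}. A clique must lie in a single bag of any decomposition, so no decomposition can have width below 4. Hence tw(G) = 4 exactly.

4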